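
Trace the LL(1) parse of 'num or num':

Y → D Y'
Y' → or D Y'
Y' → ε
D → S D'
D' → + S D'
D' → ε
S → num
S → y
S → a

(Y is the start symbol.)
LL(1) parsing maintains a stack (initially the start symbol over $) and the input. At each step: if the stack top is a terminal, match it against the current input token; if it is a non-terminal N, replace it with the RHS of M[N, lookahead] (the unique production whose predict set contains the lookahead).

Stack is shown with the top on the left.

Stack        Input         Action
---------------------------------
Y $          num or num $  output Y → D Y'
D Y' $       num or num $  output D → S D'
S D' Y' $    num or num $  output S → num
num D' Y' $  num or num $  match 'num'
D' Y' $      or num $      output D' → ε
Y' $         or num $      output Y' → or D Y'
or D Y' $    or num $      match 'or'
D Y' $       num $         output D → S D'
S D' Y' $    num $         output S → num
num D' Y' $  num $         match 'num'
D' Y' $      $             output D' → ε
Y' $         $             output Y' → ε
$            $             accept

The string is accepted.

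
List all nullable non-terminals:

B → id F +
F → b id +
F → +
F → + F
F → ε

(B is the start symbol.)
{ 'F' }

A non-terminal is nullable if it can derive ε (the empty string): either it has an ε-production, or it has a production whose right-hand side consists entirely of nullable non-terminals.

ε-productions: F → ε
So F is immediately nullable.
No further non-terminal can be added: every production for the remaining non-terminals contains a terminal or a non-nullable non-terminal.
Nullable = { 'F' }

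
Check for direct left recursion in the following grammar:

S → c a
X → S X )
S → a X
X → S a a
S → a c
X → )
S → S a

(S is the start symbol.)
Direct left recursion occurs when N → N α for some non-terminal N (the right-hand side begins with the left-hand side itself).

S → c a: starts with c
X → S X ): starts with S
S → a X: starts with a
X → S a a: starts with S
S → a c: starts with a
X → ): starts with ')'
S → S a: LEFT RECURSIVE (starts with S)

The grammar has direct left recursion on: S.

Answer: Yes, S is left-recursive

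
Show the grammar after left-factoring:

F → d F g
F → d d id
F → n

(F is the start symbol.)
Left-factoring transforms A → αβ₁ | αβ₂ into A → αA' and A' → β₁ | β₂
(α is the longest common prefix among the alternatives). Repeat until
no nonterminal has two alternatives with a common prefix.

Round 1: F has alternatives sharing prefix 'd'. Introduce F': F → d F'
  Add: F' → F g
  Add: F' → d id

No remaining common prefixes — done.

Resulting grammar:
F → d F'
F' → F g
F' → d id
F → n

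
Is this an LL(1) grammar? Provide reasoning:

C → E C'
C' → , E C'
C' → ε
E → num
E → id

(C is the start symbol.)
A grammar is LL(1) if for each non-terminal N with multiple productions, the predict sets of those productions are pairwise disjoint, where PREDICT(N → α) = (FIRST(α) \ {ε}) ∪ (FOLLOW(N) if α ⇒* ε).

Relevant sets:
  FOLLOW(C') = { $ }

For C':
  PREDICT(C' → ',' E C') = { ',' }
  PREDICT(C' → ε) = { $ }
For E:
  PREDICT(E → num) = { 'num' }
  PREDICT(E → id) = { 'id' }
C has a single production, so nothing to check there.

All predict sets are disjoint. The grammar IS LL(1).

Answer: Yes, the grammar is LL(1).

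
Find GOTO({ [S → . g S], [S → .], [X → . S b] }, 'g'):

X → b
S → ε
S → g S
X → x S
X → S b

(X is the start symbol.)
{ [S → . g S], [S → .], [S → g . S] }

GOTO(I, 'g') = CLOSURE({ [A → αX.β] : [A → α.Xβ] ∈ I, X = 'g' })

Items with dot before 'g', with the dot advanced:
  [S → . g S] → [S → g . S]
Closure of the advanced items:
  [S → g . S] has the dot before S: add [S → .], [S → . g S]

GOTO = { [S → . g S], [S → .], [S → g . S] }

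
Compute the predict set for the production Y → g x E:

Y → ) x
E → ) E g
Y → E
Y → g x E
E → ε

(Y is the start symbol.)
{ 'g' }

PREDICT(Y → g x E) = (FIRST(RHS) \ {ε}) ∪ (FOLLOW(Y) if ε ∈ FIRST(RHS), i.e. RHS ⇒* ε)
FIRST(g x E) = { 'g' }
ε ∉ FIRST(g x E), so FOLLOW(Y) is not added.
PREDICT(Y → g x E) = { 'g' }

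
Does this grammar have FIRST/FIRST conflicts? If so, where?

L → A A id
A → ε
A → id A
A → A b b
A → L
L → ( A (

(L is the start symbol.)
A FIRST/FIRST conflict occurs when two productions N → α and N → β for the same non-terminal have FIRST(α) ∩ FIRST(β) ≠ ∅ (with ε ∈ FIRST of a nullable right-hand side, so two nullable alternatives also conflict).

FIRST sets of the non-terminals at (or reachable through a nullable prefix from) the front of some alternative:
  FIRST(A) = { '(', 'b', 'id', ε }
  FIRST(L) = { '(', 'b', 'id' }

Productions for L:
  L → A A id: FIRST = { '(', 'b', 'id' }
  L → ( A (: FIRST = { '(' }
Productions for A:
  A → ε: FIRST = { ε }
  A → id A: FIRST = { 'id' }
  A → A b b: FIRST = { '(', 'b', 'id' }
  A → L: FIRST = { '(', 'b', 'id' }

Conflict for L: L → A A id and L → ( A (
  Overlap: { '(' }
Conflict for A: A → id A and A → A b b
  Overlap: { 'id' }
Conflict for A: A → id A and A → L
  Overlap: { 'id' }
Conflict for A: A → A b b and A → L
  Overlap: { '(', 'b', 'id' }

Answer: Yes. L → A A id / L → '(' A '(' on { '(' }; A → id A / A → A b b on { 'id' }; A → id A / A → L on { 'id' }; A → A b b / A → L on { '(', 'b', 'id' }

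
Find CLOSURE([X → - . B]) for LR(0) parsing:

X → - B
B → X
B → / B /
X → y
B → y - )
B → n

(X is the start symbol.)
Start with: [X → - . B]
  [X → - . B] has the dot before B: add [B → . X], [B → . / B /], [B → . y - )], [B → . n]
  [B → . X] has the dot before X: add [X → . - B], [X → . y]
No further items can be added.

CLOSURE = { [B → . / B /], [B → . X], [B → . n], [B → . y - )], [X → - . B], [X → . - B], [X → . y] }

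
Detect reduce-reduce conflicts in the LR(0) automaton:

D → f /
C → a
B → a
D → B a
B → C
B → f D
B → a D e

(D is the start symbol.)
Yes — I4: [B → a .] vs [C → a .]

A reduce-reduce conflict occurs when an LR(0) state has two complete items [A → α .] and [B → β .] — both call for a reduction, and with no lookahead the parser cannot choose between them.

Augment with D' → D and build the canonical LR(0) collection (I0 = CLOSURE({[D' → . D]}), then GOTO on every symbol after a dot until no new states appear). It has 11 states:
  I0: { [B → . C], [B → . a D e], [B → . a], [B → . f D], [C → . a], [D → . B a], [D → . f /], [D' → . D] }  — shift
  I1: { [D → B . a] }  — shift
  I2: { [B → C .] }  — reduce
  I3: { [D' → D .] }  — accept
  I4: { [B → . C], [B → . a D e], [B → . a], [B → . f D], [B → a . D e], [B → a .], [C → . a], [C → a .], [D → . B a], [D → . f /] }  — shift, 2 reduces
  I5: { [B → . C], [B → . a D e], [B → . a], [B → . f D], [B → f . D], [C → . a], [D → . B a], [D → . f /], [D → f . /] }  — shift
  I6: { [D → f / .] }  — reduce
  I7: { [B → f D .] }  — reduce
  I8: { [B → a D . e] }  — shift
  I9: { [B → a D e .] }  — reduce
  I10: { [D → B a .] }  — reduce

I4 contains complete items [B → a .], [C → a .] — reduce-reduce conflict.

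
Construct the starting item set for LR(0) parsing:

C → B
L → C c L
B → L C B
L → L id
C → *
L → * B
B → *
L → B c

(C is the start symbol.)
{ [B → . *], [B → . L C B], [C → . *], [C → . B], [C' → . C], [L → . * B], [L → . B c], [L → . C c L], [L → . L id] }

First, augment the grammar with C' → C
I₀ = CLOSURE({ [C' → . C] }):
  [C' → . C] has the dot before C: add [C → . B], [C → . *]
  [C → . B] has the dot before B: add [B → . L C B], [B → . *]
  [B → . L C B] has the dot before L: add [L → . C c L], [L → . L id], [L → . * B], [L → . B c]
No further items can be added.

I₀ = { [B → . *], [B → . L C B], [C → . *], [C → . B], [C' → . C], [L → . * B], [L → . B c], [L → . C c L], [L → . L id] }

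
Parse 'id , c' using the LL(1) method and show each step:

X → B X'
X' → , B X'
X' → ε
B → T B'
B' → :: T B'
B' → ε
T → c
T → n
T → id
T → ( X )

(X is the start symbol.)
LL(1) parsing maintains a stack (initially the start symbol over $) and the input. At each step: if the stack top is a terminal, match it against the current input token; if it is a non-terminal N, replace it with the RHS of M[N, lookahead] (the unique production whose predict set contains the lookahead).

Stack is shown with the top on the left.

Stack       Input     Action
----------------------------
X $         id , c $  output X → B X'
B X' $      id , c $  output B → T B'
T B' X' $   id , c $  output T → id
id B' X' $  id , c $  match 'id'
B' X' $     , c $     output B' → ε
X' $        , c $     output X' → , B X'
, B X' $    , c $     match ','
B X' $      c $       output B → T B'
T B' X' $   c $       output T → c
c B' X' $   c $       match 'c'
B' X' $     $         output B' → ε
X' $        $         output X' → ε
$           $         accept

The string is accepted.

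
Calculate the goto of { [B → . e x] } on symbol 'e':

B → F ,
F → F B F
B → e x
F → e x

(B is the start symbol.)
{ [B → e . x] }

GOTO(I, 'e') = CLOSURE({ [A → αX.β] : [A → α.Xβ] ∈ I, X = 'e' })

Items with dot before 'e', with the dot advanced:
  [B → . e x] → [B → e . x]
Closure adds nothing (no advanced item has the dot before a non-terminal).

GOTO = { [B → e . x] }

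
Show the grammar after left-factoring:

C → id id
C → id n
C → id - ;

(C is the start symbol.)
C → id C'
C' → id
C' → n
C' → - ;

Left-factoring transforms A → αβ₁ | αβ₂ into A → αA' and A' → β₁ | β₂
(α is the longest common prefix among the alternatives). Repeat until
no nonterminal has two alternatives with a common prefix.

Round 1: C has alternatives sharing prefix 'id'. Introduce C': C → id C'
  Add: C' → id
  Add: C' → n
  Add: C' → - ;

No remaining common prefixes — done.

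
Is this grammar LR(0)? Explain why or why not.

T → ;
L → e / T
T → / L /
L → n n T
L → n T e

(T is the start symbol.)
Yes, the grammar is LR(0)

A grammar is LR(0) if no state in the canonical LR(0) collection has:
  - both a shift item (dot before a terminal) and a complete item (shift-reduce conflict), or
  - two or more complete items (reduce-reduce conflict; the accept item [T' → T .] counts as a complete item here).

Augment with T' → T and build the canonical LR(0) collection (I0 = CLOSURE({[T' → . T]}), then GOTO on every symbol after a dot until no new states appear). It has 14 states:
  I0: { [T → . / L /], [T → . ;], [T' → . T] }  — shift
  I1: { [L → . e / T], [L → . n T e], [L → . n n T], [T → / . L /] }  — shift
  I2: { [T → ; .] }  — reduce
  I3: { [T' → T .] }  — accept
  I4: { [T → / L . /] }  — shift
  I5: { [L → e . / T] }  — shift
  I6: { [L → n . T e], [L → n . n T], [T → . / L /], [T → . ;] }  — shift
  I7: { [L → n T . e] }  — shift
  I8: { [L → n n . T], [T → . / L /], [T → . ;] }  — shift
  I9: { [L → n n T .] }  — reduce
  I10: { [L → n T e .] }  — reduce
  I11: { [L → e / . T], [T → . / L /], [T → . ;] }  — shift
  I12: { [L → e / T .] }  — reduce
  I13: { [T → / L / .] }  — reduce

Every state is either a pure shift/goto state or contains exactly one complete item and nothing to shift — no conflicts. The grammar is LR(0).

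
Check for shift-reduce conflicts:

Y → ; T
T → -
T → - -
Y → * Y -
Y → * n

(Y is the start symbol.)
Yes — I4: [T → - .] vs [T → - . -]

Augment with Y' → Y and build the canonical LR(0) collection (I0 = CLOSURE({[Y' → . Y]}), then GOTO on every symbol after a dot until no new states appear). It has 10 states:
  I0: { [Y → . * Y -], [Y → . * n], [Y → . ; T], [Y' → . Y] }  — shift
  I1: { [Y → * . Y -], [Y → * . n], [Y → . * Y -], [Y → . * n], [Y → . ; T] }  — shift
  I2: { [T → . - -], [T → . -], [Y → ; . T] }  — shift
  I3: { [Y' → Y .] }  — accept
  I4: { [T → - . -], [T → - .] }  — shift, reduce
  I5: { [Y → ; T .] }  — reduce
  I6: { [T → - - .] }  — reduce
  I7: { [Y → * Y . -] }  — shift
  I8: { [Y → * n .] }  — reduce
  I9: { [Y → * Y - .] }  — reduce

I4 contains reduce item [T → - .] and shift item [T → - . -] — shift-reduce conflict.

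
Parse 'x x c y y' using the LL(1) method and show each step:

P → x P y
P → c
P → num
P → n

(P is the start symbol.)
LL(1) parsing maintains a stack (initially the start symbol over $) and the input. At each step: if the stack top is a terminal, match it against the current input token; if it is a non-terminal N, replace it with the RHS of M[N, lookahead] (the unique production whose predict set contains the lookahead).

Stack is shown with the top on the left.

Stack      Input        Action
------------------------------
P $        x x c y y $  output P → x P y
x P y $    x x c y y $  match 'x'
P y $      x c y y $    output P → x P y
x P y y $  x c y y $    match 'x'
P y y $    c y y $      output P → c
c y y $    c y y $      match 'c'
y y $      y y $        match 'y'
y $        y $          match 'y'
$          $            accept

The string is accepted.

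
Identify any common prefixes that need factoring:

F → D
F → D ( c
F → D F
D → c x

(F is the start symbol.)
Left-factoring is needed when two productions for the same non-terminal
share a common prefix on the right-hand side.

Productions for F:
  F → D
  F → D ( c
  F → D F

Found common prefix 'D' in productions for F

Answer: Yes, F has productions with common prefix 'D'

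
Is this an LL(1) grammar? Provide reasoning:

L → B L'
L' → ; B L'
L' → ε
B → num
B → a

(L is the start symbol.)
Yes, the grammar is LL(1).

A grammar is LL(1) if for each non-terminal N with multiple productions, the predict sets of those productions are pairwise disjoint, where PREDICT(N → α) = (FIRST(α) \ {ε}) ∪ (FOLLOW(N) if α ⇒* ε).

Relevant sets:
  FOLLOW(L') = { $ }

For L':
  PREDICT(L' → ';' B L') = { ';' }
  PREDICT(L' → ε) = { $ }
For B:
  PREDICT(B → num) = { 'num' }
  PREDICT(B → a) = { 'a' }
L has a single production, so nothing to check there.

All predict sets are disjoint. The grammar IS LL(1).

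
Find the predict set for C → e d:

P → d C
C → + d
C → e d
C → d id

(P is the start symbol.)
PREDICT(C → e d) = (FIRST(RHS) \ {ε}) ∪ (FOLLOW(C) if ε ∈ FIRST(RHS), i.e. RHS ⇒* ε)
FIRST(e d) = { 'e' }
ε ∉ FIRST(e d), so FOLLOW(C) is not added.
PREDICT(C → e d) = { 'e' }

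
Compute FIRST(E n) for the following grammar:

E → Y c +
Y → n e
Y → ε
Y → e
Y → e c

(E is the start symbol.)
FIRST sets of the non-terminals involved (from the grammar, by fixed-point iteration):
  FIRST(E) = { 'c', 'e', 'n' }

To compute FIRST(E n), process the symbols left to right:
Symbol E is a non-terminal. Add FIRST(E) \ {ε} = { 'c', 'e', 'n' }
E is not nullable (ε ∉ FIRST(E)), so stop here.
FIRST(E n) = { 'c', 'e', 'n' }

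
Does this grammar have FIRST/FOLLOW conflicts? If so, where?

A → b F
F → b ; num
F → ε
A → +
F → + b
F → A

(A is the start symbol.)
No FIRST/FOLLOW conflicts.

A FIRST/FOLLOW conflict occurs when a non-terminal N has a nullable alternative N → β (β ⇒* ε) and another alternative N → α with FIRST(α) ∩ FOLLOW(N) ≠ ∅: on such a lookahead the parser cannot decide between expanding α and letting N vanish via β.

Nullable non-terminals: F.
FIRST sets used below: FIRST(A) = { '+', 'b' }

F: nullable alternative(s) F → ε; FOLLOW(F) = { $ }
  F → b ; num: FIRST \ {ε} = { 'b' } — disjoint from FOLLOW(F)
  F → ε: FIRST \ {ε} = { } — this is the only nullable alternative, skip
  F → + b: FIRST \ {ε} = { '+' } — disjoint from FOLLOW(F)
  F → A: FIRST \ {ε} = { '+', 'b' } — disjoint from FOLLOW(F)

A has no nullable alternative, so no FIRST/FOLLOW check is needed there.

No FIRST/FOLLOW conflicts found.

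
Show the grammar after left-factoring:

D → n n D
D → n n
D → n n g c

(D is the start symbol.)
Left-factoring transforms A → αβ₁ | αβ₂ into A → αA' and A' → β₁ | β₂
(α is the longest common prefix among the alternatives). Repeat until
no nonterminal has two alternatives with a common prefix.

Round 1: D has alternatives sharing prefix 'n n'. Introduce D': D → n n D'
  Add: D' → D
  Add: D' → ε
  Add: D' → g c

No remaining common prefixes — done.

Resulting grammar:
D → n n D'
D' → D
D' → ε
D' → g c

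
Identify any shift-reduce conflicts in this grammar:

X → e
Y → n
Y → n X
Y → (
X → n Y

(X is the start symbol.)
Augment with X' → X and build the canonical LR(0) collection (I0 = CLOSURE({[X' → . X]}), then GOTO on every symbol after a dot until no new states appear). It has 8 states:
  I0: { [X → . e], [X → . n Y], [X' → . X] }  — shift
  I1: { [X' → X .] }  — accept
  I2: { [X → e .] }  — reduce
  I3: { [X → n . Y], [Y → . (], [Y → . n X], [Y → . n] }  — shift
  I4: { [Y → ( .] }  — reduce
  I5: { [X → n Y .] }  — reduce
  I6: { [X → . e], [X → . n Y], [Y → n . X], [Y → n .] }  — shift, reduce
  I7: { [Y → n X .] }  — reduce

I6 contains reduce item [Y → n .] and shift items [X → . e], [X → . n Y] — shift-reduce conflict.

Answer: Yes — I6: [Y → n .] vs [X → . e]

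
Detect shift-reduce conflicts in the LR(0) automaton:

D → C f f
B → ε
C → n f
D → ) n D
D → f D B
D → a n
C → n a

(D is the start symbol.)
No shift-reduce conflicts

A shift-reduce conflict occurs when an LR(0) state has both:
  - a complete (reduce) item [A → α .] (dot at the end), and
  - a shift item [B → β . c γ] (dot before a terminal).

Augment with D' → D and build the canonical LR(0) collection (I0 = CLOSURE({[D' → . D]}), then GOTO on every symbol after a dot until no new states appear). It has 16 states:
  I0: { [C → . n a], [C → . n f], [D → . ) n D], [D → . C f f], [D → . a n], [D → . f D B], [D' → . D] }  — shift
  I1: { [D → ) . n D] }  — shift
  I2: { [D → C . f f] }  — shift
  I3: { [D' → D .] }  — accept
  I4: { [D → a . n] }  — shift
  I5: { [C → . n a], [C → . n f], [D → . ) n D], [D → . C f f], [D → . a n], [D → . f D B], [D → f . D B] }  — shift
  I6: { [C → n . a], [C → n . f] }  — shift
  I7: { [C → n a .] }  — reduce
  I8: { [C → n f .] }  — reduce
  I9: { [B → .], [D → f D . B] }  — reduce
  I10: { [D → f D B .] }  — reduce
  I11: { [D → a n .] }  — reduce
  I12: { [D → C f . f] }  — shift
  I13: { [D → C f f .] }  — reduce
  I14: { [C → . n a], [C → . n f], [D → ) n . D], [D → . ) n D], [D → . C f f], [D → . a n], [D → . f D B] }  — shift
  I15: { [D → ) n D .] }  — reduce

No state contains both a complete item and a shift item.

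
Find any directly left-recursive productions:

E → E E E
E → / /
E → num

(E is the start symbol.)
Direct left recursion occurs when N → N α for some non-terminal N (the right-hand side begins with the left-hand side itself).

E → E E E: LEFT RECURSIVE (starts with E)
E → / /: starts with '/'
E → num: starts with num

The grammar has direct left recursion on: E.

Answer: Yes, E is left-recursive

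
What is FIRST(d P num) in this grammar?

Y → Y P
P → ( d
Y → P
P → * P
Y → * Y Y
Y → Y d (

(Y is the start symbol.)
{ 'd' }

To compute FIRST(d P num), process the symbols left to right:
Symbol d is a terminal. Add 'd' and stop.
FIRST(d P num) = { 'd' }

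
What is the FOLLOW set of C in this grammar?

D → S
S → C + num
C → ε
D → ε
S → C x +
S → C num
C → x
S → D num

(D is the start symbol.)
{ '+', 'num', 'x' }

To compute FOLLOW(C), find every occurrence of C on a right-hand side N → α C β: add FIRST(β) \ {ε}, and if β is empty or nullable also add FOLLOW(N). Iterate to a fixed point.

In S → C + num: C is followed by '+' num, add FIRST('+' num) \ {ε} = { '+' }
In S → C x +: C is followed by x '+', add FIRST(x '+') \ {ε} = { 'x' }
In S → C num: C is followed by num, add FIRST(num) \ {ε} = { 'num' }

Taking the union: FOLLOW(C) = { '+', 'num', 'x' }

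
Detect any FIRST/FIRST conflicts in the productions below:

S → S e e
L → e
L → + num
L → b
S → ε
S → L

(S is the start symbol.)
FIRST sets of the non-terminals at (or reachable through a nullable prefix from) the front of some alternative:
  FIRST(S) = { '+', 'b', 'e', ε }
  FIRST(L) = { '+', 'b', 'e' }

Productions for S:
  S → S e e: FIRST = { '+', 'b', 'e' }
  S → ε: FIRST = { ε }
  S → L: FIRST = { '+', 'b', 'e' }
Productions for L:
  L → e: FIRST = { 'e' }
  L → + num: FIRST = { '+' }
  L → b: FIRST = { 'b' }

Conflict for S: S → S e e and S → L
  Overlap: { '+', 'b', 'e' }

Answer: Yes. S → S e e / S → L on { '+', 'b', 'e' }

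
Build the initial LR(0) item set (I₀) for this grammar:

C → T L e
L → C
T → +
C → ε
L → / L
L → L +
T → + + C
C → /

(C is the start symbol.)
First, augment the grammar with C' → C
I₀ = CLOSURE({ [C' → . C] }):
  [C' → . C] has the dot before C: add [C → . T L e], [C → .], [C → . /]
  [C → . T L e] has the dot before T: add [T → . +], [T → . + + C]
No further items can be added.

I₀ = { [C → . /], [C → . T L e], [C → .], [C' → . C], [T → . + + C], [T → . +] }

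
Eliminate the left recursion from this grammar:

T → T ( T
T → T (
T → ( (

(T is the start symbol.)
T → ( ( T'
T' → ( T T'
T' → ( T'
T' → ε

T is directly left-recursive. The standard transformation for
  A → A α₁ | ... | A α_m | β₁ | ... | β_n
is
  A  → β₁ A' | ... | β_n A'
  A' → α₁ A' | ... | α_m A' | ε

T → ( ( becomes T → ( ( T'
T → T ( T becomes T' → ( T T'
T → T ( becomes T' → ( T'
Add T' → ε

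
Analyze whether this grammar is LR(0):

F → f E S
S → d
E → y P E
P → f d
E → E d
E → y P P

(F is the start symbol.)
No. Shift-reduce conflict between [E → y P E .] and [E → E . d]

A grammar is LR(0) if no state in the canonical LR(0) collection has:
  - both a shift item (dot before a terminal) and a complete item (shift-reduce conflict), or
  - two or more complete items (reduce-reduce conflict; the accept item [F' → F .] counts as a complete item here).

Augment with F' → F and build the canonical LR(0) collection (I0 = CLOSURE({[F' → . F]}), then GOTO on every symbol after a dot until no new states appear). It has 13 states:
  I0: { [F → . f E S], [F' → . F] }  — shift
  I1: { [F' → F .] }  — accept
  I2: { [E → . E d], [E → . y P E], [E → . y P P], [F → f . E S] }  — shift
  I3: { [E → E . d], [F → f E . S], [S → . d] }  — shift
  I4: { [E → y . P E], [E → y . P P], [P → . f d] }  — shift
  I5: { [E → . E d], [E → . y P E], [E → . y P P], [E → y P . E], [E → y P . P], [P → . f d] }  — shift
  I6: { [P → f . d] }  — shift
  I7: { [P → f d .] }  — reduce
  I8: { [E → E . d], [E → y P E .] }  — shift, reduce
  I9: { [E → y P P .] }  — reduce
  I10: { [E → E d .] }  — reduce
  I11: { [F → f E S .] }  — reduce
  I12: { [E → E d .], [S → d .] }  — 2 reduces

Conflict in state I8:
  Shift-reduce conflict between [E → y P E .] and [E → E . d]
So the grammar is NOT LR(0).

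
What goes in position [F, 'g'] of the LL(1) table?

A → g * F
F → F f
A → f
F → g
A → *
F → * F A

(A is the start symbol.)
To find M[F, 'g'], we find productions for F where 'g' is in the predict set (PREDICT(N → α) = (FIRST(α) \ {ε}) ∪ (FOLLOW(N) if α ⇒* ε)).

Relevant sets:
  FIRST(F) = { '*', 'g' }

F → F f: PREDICT = { '*', 'g' }
  'g' is in predict set, so this production goes in M[F, 'g']
F → g: PREDICT = { 'g' }
  'g' is in predict set, so this production goes in M[F, 'g']
F → * F A: PREDICT = { '*' }

M[F, 'g'] = F → F f, F → g  (a multiply-defined cell — the grammar is not LL(1))

Answer: F → F f, F → g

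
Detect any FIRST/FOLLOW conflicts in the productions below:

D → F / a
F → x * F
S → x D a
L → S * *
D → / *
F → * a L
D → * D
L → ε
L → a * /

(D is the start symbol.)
No FIRST/FOLLOW conflicts.

Nullable non-terminals: L.
FIRST sets used below: FIRST(S) = { 'x' }

L: nullable alternative(s) L → ε; FOLLOW(L) = { '/' }
  L → S * *: FIRST \ {ε} = { 'x' } — disjoint from FOLLOW(L)
  L → ε: FIRST \ {ε} = { } — this is the only nullable alternative, skip
  L → a * /: FIRST \ {ε} = { 'a' } — disjoint from FOLLOW(L)

D, F, S have no nullable alternative, so no FIRST/FOLLOW check is needed there.

No FIRST/FOLLOW conflicts found.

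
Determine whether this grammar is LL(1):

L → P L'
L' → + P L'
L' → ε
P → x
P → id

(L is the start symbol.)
Yes, the grammar is LL(1).

Relevant sets:
  FOLLOW(L') = { $ }

For L':
  PREDICT(L' → '+' P L') = { '+' }
  PREDICT(L' → ε) = { $ }
For P:
  PREDICT(P → x) = { 'x' }
  PREDICT(P → id) = { 'id' }
L has a single production, so nothing to check there.

All predict sets are disjoint. The grammar IS LL(1).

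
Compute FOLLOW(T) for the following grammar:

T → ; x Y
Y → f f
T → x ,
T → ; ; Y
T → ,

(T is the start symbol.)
{ $ }

To compute FOLLOW(T), find every occurrence of T on a right-hand side N → α T β: add FIRST(β) \ {ε}, and if β is empty or nullable also add FOLLOW(N). Iterate to a fixed point.

T is the start symbol, so $ ∈ FOLLOW(T).
T does not occur on any right-hand side.

Taking the union: FOLLOW(T) = { $ }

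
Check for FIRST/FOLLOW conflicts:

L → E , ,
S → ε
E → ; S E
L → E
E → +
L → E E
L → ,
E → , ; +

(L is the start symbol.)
Nullable non-terminals: S.
S has a nullable alternative but only one production, so nothing to check.

E, L have no nullable alternative, so no FIRST/FOLLOW check is needed there.

No FIRST/FOLLOW conflicts found.

Answer: No FIRST/FOLLOW conflicts.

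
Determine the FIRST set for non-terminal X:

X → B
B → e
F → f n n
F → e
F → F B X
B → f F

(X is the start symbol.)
{ 'e', 'f' }

To compute FIRST(X), examine every production with X on the left-hand side, reading each right-hand side left to right until a non-nullable symbol is reached.

FIRST sets of the other non-terminals involved (by the same procedure, iterated to a fixed point):
  FIRST(B) = { 'e', 'f' }

From X → B:
  - B is a non-terminal: add FIRST(B) \ {ε} = { 'e', 'f' }
    B is not nullable, so stop

Collecting: FIRST(X) = { 'e', 'f' }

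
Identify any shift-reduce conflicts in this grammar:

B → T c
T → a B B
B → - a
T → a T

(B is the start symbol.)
Yes — I6: [T → a T .] vs [B → T . c]

Augment with B' → B and build the canonical LR(0) collection (I0 = CLOSURE({[B' → . B]}), then GOTO on every symbol after a dot until no new states appear). It has 10 states:
  I0: { [B → . - a], [B → . T c], [B' → . B], [T → . a B B], [T → . a T] }  — shift
  I1: { [B → - . a] }  — shift
  I2: { [B' → B .] }  — accept
  I3: { [B → T . c] }  — shift
  I4: { [B → . - a], [B → . T c], [T → . a B B], [T → . a T], [T → a . B B], [T → a . T] }  — shift
  I5: { [B → . - a], [B → . T c], [T → . a B B], [T → . a T], [T → a B . B] }  — shift
  I6: { [B → T . c], [T → a T .] }  — shift, reduce
  I7: { [B → T c .] }  — reduce
  I8: { [T → a B B .] }  — reduce
  I9: { [B → - a .] }  — reduce

I6 contains reduce item [T → a T .] and shift item [B → T . c] — shift-reduce conflict.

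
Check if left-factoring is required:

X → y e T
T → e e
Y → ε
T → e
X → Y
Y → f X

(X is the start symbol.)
Yes, T has productions with common prefix 'e'

Left-factoring is needed when two productions for the same non-terminal
share a common prefix on the right-hand side.

Productions for X:
  X → y e T
  X → Y
Productions for T:
  T → e e
  T → e
Productions for Y:
  Y → ε
  Y → f X

Found common prefix 'e' in productions for T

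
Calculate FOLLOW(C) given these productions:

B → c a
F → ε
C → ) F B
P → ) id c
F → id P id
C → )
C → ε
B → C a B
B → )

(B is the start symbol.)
In B → C a B: C is followed by a B, add FIRST(a B) \ {ε} = { 'a' }

Taking the union: FOLLOW(C) = { 'a' }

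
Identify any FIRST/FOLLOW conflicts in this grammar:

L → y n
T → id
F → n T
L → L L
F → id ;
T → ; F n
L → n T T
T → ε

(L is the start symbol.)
Yes. T → id with FOLLOW(T) on { 'id' }; T → ';' F n with FOLLOW(T) on { ';' }

A FIRST/FOLLOW conflict occurs when a non-terminal N has a nullable alternative N → β (β ⇒* ε) and another alternative N → α with FIRST(α) ∩ FOLLOW(N) ≠ ∅: on such a lookahead the parser cannot decide between expanding α and letting N vanish via β.

Nullable non-terminals: T.

T: nullable alternative(s) T → ε; FOLLOW(T) = { $, ';', 'id', 'n', 'y' }
  T → id: FIRST \ {ε} = { 'id' } — overlaps FOLLOW(T) on { 'id' }: CONFLICT
  T → ; F n: FIRST \ {ε} = { ';' } — overlaps FOLLOW(T) on { ';' }: CONFLICT
  T → ε: FIRST \ {ε} = { } — this is the only nullable alternative, skip

F, L have no nullable alternative, so no FIRST/FOLLOW check is needed there.

So the grammar has 2 FIRST/FOLLOW conflicts (marked CONFLICT above).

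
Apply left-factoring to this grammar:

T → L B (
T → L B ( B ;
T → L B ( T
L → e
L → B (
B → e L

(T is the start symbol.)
Left-factoring transforms A → αβ₁ | αβ₂ into A → αA' and A' → β₁ | β₂
(α is the longest common prefix among the alternatives). Repeat until
no nonterminal has two alternatives with a common prefix.

Round 1: T has alternatives sharing prefix 'L B ('. Introduce T': T → L B ( T'
  Add: T' → ε
  Add: T' → B ;
  Add: T' → T

No remaining common prefixes — done.

Resulting grammar:
T → L B ( T'
T' → ε
T' → B ;
T' → T
L → e
L → B (
B → e L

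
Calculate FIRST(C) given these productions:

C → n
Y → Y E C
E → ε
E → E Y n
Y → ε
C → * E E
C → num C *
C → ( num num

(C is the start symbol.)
To compute FIRST(C), examine every production with C on the left-hand side, reading each right-hand side left to right until a non-nullable symbol is reached.

From C → n:
  - n is a terminal: add 'n' and stop
From C → * E E:
  - '*' is a terminal: add '*' and stop
From C → num C *:
  - num is a terminal: add 'num' and stop
From C → ( num num:
  - '(' is a terminal: add '(' and stop

Collecting: FIRST(C) = { '(', '*', 'n', 'num' }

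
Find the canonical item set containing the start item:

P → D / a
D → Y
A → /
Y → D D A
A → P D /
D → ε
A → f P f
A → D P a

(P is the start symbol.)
{ [D → . Y], [D → .], [P → . D / a], [P' → . P], [Y → . D D A] }

First, augment the grammar with P' → P
I₀ = CLOSURE({ [P' → . P] }):
  [P' → . P] has the dot before P: add [P → . D / a]
  [P → . D / a] has the dot before D: add [D → . Y], [D → .]
  [D → . Y] has the dot before Y: add [Y → . D D A]
No further items can be added.

I₀ = { [D → . Y], [D → .], [P → . D / a], [P' → . P], [Y → . D D A] }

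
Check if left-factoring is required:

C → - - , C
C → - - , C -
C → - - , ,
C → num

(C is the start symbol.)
Yes, C has productions with common prefix '- - ,'

Left-factoring is needed when two productions for the same non-terminal
share a common prefix on the right-hand side.

Productions for C:
  C → - - , C
  C → - - , C -
  C → - - , ,
  C → num

Found common prefix '- - ,' in productions for C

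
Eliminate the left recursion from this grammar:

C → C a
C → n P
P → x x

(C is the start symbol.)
C → n P C'
C' → a C'
C' → ε
P → x x

C is directly left-recursive. The standard transformation for
  A → A α₁ | ... | A α_m | β₁ | ... | β_n
is
  A  → β₁ A' | ... | β_n A'
  A' → α₁ A' | ... | α_m A' | ε

C → n P becomes C → n P C'
C → C a becomes C' → a C'
Add C' → ε

Productions for other non-terminals are unchanged:
  P → x x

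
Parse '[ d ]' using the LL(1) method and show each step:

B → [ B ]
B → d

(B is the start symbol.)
LL(1) parsing maintains a stack (initially the start symbol over $) and the input. At each step: if the stack top is a terminal, match it against the current input token; if it is a non-terminal N, replace it with the RHS of M[N, lookahead] (the unique production whose predict set contains the lookahead).

Stack is shown with the top on the left.

Stack    Input    Action
------------------------
B $      [ d ] $  output B → [ B ]
[ B ] $  [ d ] $  match '['
B ] $    d ] $    output B → d
d ] $    d ] $    match 'd'
] $      ] $      match ']'
$        $        accept

The string is accepted.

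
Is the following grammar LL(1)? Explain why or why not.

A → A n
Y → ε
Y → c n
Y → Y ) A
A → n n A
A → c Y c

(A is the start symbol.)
No. Predict set conflict for A: { 'n' }

A grammar is LL(1) if for each non-terminal N with multiple productions, the predict sets of those productions are pairwise disjoint, where PREDICT(N → α) = (FIRST(α) \ {ε}) ∪ (FOLLOW(N) if α ⇒* ε).

Relevant sets:
  FIRST(A) = { 'c', 'n' }
  FIRST(Y) = { ')', 'c', ε }
  FOLLOW(Y) = { ')', 'c' }

For A:
  PREDICT(A → A n) = { 'c', 'n' }
  PREDICT(A → n n A) = { 'n' }
  PREDICT(A → c Y c) = { 'c' }
For Y:
  PREDICT(Y → ε) = { ')', 'c' }
  PREDICT(Y → c n) = { 'c' }
  PREDICT(Y → Y ')' A) = { ')', 'c' }

Conflict found: Predict set conflict for A: { 'n' }
The grammar is NOT LL(1).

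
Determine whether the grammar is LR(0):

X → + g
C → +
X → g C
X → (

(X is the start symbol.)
Augment with X' → X and build the canonical LR(0) collection (I0 = CLOSURE({[X' → . X]}), then GOTO on every symbol after a dot until no new states appear). It has 8 states:
  I0: { [X → . (], [X → . + g], [X → . g C], [X' → . X] }  — shift
  I1: { [X → ( .] }  — reduce
  I2: { [X → + . g] }  — shift
  I3: { [X' → X .] }  — accept
  I4: { [C → . +], [X → g . C] }  — shift
  I5: { [C → + .] }  — reduce
  I6: { [X → g C .] }  — reduce
  I7: { [X → + g .] }  — reduce

Every state is either a pure shift/goto state or contains exactly one complete item and nothing to shift — no conflicts. The grammar is LR(0).

Answer: Yes, the grammar is LR(0)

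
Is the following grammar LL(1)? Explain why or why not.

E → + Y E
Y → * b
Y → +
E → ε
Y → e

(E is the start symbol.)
Yes, the grammar is LL(1).

A grammar is LL(1) if for each non-terminal N with multiple productions, the predict sets of those productions are pairwise disjoint, where PREDICT(N → α) = (FIRST(α) \ {ε}) ∪ (FOLLOW(N) if α ⇒* ε).

Relevant sets:
  FOLLOW(E) = { $ }

For E:
  PREDICT(E → '+' Y E) = { '+' }
  PREDICT(E → ε) = { $ }
For Y:
  PREDICT(Y → '*' b) = { '*' }
  PREDICT(Y → '+') = { '+' }
  PREDICT(Y → e) = { 'e' }

All predict sets are disjoint. The grammar IS LL(1).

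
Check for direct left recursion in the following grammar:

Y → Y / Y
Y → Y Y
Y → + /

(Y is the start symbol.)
Y → Y / Y: LEFT RECURSIVE (starts with Y)
Y → Y Y: LEFT RECURSIVE (starts with Y)
Y → + /: starts with '+'

The grammar has direct left recursion on: Y.

Answer: Yes, Y is left-recursive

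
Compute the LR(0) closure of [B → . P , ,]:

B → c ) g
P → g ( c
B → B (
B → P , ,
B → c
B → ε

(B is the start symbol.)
To compute CLOSURE, for each item [A → α.Bβ] where B is a non-terminal, add [B → .γ] for all productions B → γ; repeat for the newly added items until nothing changes.

Start with: [B → . P , ,]
  [B → . P , ,] has the dot before P: add [P → . g ( c]
No further items can be added.

CLOSURE = { [B → . P , ,], [P → . g ( c] }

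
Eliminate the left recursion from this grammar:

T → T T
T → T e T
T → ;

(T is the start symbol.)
T → ; T'
T' → T T'
T' → e T T'
T' → ε

T is directly left-recursive. The standard transformation for
  A → A α₁ | ... | A α_m | β₁ | ... | β_n
is
  A  → β₁ A' | ... | β_n A'
  A' → α₁ A' | ... | α_m A' | ε

T → ; becomes T → ; T'
T → T T becomes T' → T T'
T → T e T becomes T' → e T T'
Add T' → ε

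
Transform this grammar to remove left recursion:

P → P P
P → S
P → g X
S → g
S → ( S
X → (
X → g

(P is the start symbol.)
P is directly left-recursive. The standard transformation for
  A → A α₁ | ... | A α_m | β₁ | ... | β_n
is
  A  → β₁ A' | ... | β_n A'
  A' → α₁ A' | ... | α_m A' | ε

P → S becomes P → S P'
P → g X becomes P → g X P'
P → P P becomes P' → P P'
Add P' → ε

Productions for other non-terminals are unchanged:
  S → g
  S → ( S
  X → (
  X → g

Resulting grammar:
P → S P'
P → g X P'
P' → P P'
P' → ε
S → g
S → ( S
X → (
X → g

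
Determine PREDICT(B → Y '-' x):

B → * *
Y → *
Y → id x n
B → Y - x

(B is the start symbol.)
{ '*', 'id' }

PREDICT(B → Y '-' x) = (FIRST(RHS) \ {ε}) ∪ (FOLLOW(B) if ε ∈ FIRST(RHS), i.e. RHS ⇒* ε)
FIRST(Y) = { '*', 'id' }
FIRST(Y '-' x) = { '*', 'id' }
ε ∉ FIRST(Y '-' x), so FOLLOW(B) is not added.
PREDICT(B → Y '-' x) = { '*', 'id' }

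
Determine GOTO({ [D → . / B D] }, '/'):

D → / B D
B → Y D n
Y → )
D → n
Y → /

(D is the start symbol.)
GOTO(I, '/') = CLOSURE({ [A → αX.β] : [A → α.Xβ] ∈ I, X = '/' })

Items with dot before '/', with the dot advanced:
  [D → . / B D] → [D → / . B D]
Closure of the advanced items:
  [D → / . B D] has the dot before B: add [B → . Y D n]
  [B → . Y D n] has the dot before Y: add [Y → . )], [Y → . /]

GOTO = { [B → . Y D n], [D → / . B D], [Y → . )], [Y → . /] }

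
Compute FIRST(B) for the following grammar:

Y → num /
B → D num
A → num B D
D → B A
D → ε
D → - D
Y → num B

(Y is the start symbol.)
To compute FIRST(B), examine every production with B on the left-hand side, reading each right-hand side left to right until a non-nullable symbol is reached.

FIRST sets of the other non-terminals involved (by the same procedure, iterated to a fixed point):
  FIRST(D) = { '-', 'num', ε }

From B → D num:
  - D is a non-terminal: add FIRST(D) \ {ε} = { '-', 'num' }
    D is nullable, so continue to the next symbol
  - num is a terminal: add 'num' and stop

Collecting: FIRST(B) = { '-', 'num' }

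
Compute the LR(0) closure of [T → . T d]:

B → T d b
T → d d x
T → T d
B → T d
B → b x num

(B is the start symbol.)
Start with: [T → . T d]
  [T → . T d] has the dot before T: add [T → . d d x]
No further items can be added.

CLOSURE = { [T → . T d], [T → . d d x] }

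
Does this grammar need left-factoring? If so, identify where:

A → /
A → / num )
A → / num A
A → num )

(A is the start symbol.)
Yes, A has productions with common prefix '/'

Left-factoring is needed when two productions for the same non-terminal
share a common prefix on the right-hand side.

Productions for A:
  A → /
  A → / num )
  A → / num A
  A → num )

Found common prefix '/' in productions for A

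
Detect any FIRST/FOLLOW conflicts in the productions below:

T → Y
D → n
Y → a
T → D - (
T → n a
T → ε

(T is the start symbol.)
No FIRST/FOLLOW conflicts.

A FIRST/FOLLOW conflict occurs when a non-terminal N has a nullable alternative N → β (β ⇒* ε) and another alternative N → α with FIRST(α) ∩ FOLLOW(N) ≠ ∅: on such a lookahead the parser cannot decide between expanding α and letting N vanish via β.

Nullable non-terminals: T.
FIRST sets used below: FIRST(Y) = { 'a' }, FIRST(D) = { 'n' }

T: nullable alternative(s) T → ε; FOLLOW(T) = { $ }
  T → Y: FIRST \ {ε} = { 'a' } — disjoint from FOLLOW(T)
  T → D - (: FIRST \ {ε} = { 'n' } — disjoint from FOLLOW(T)
  T → n a: FIRST \ {ε} = { 'n' } — disjoint from FOLLOW(T)
  T → ε: FIRST \ {ε} = { } — this is the only nullable alternative, skip

D, Y have no nullable alternative, so no FIRST/FOLLOW check is needed there.

No FIRST/FOLLOW conflicts found.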